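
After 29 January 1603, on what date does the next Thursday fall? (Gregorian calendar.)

January 30, 1603

Jan 29, 1603 is a Wednesday.
From Wednesday to the next Thursday is 1 day.
Jan 29, 1603 + 1 = Jan 30, 1603.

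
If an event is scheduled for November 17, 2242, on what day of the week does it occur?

Thursday

Doomsday rule: the anchor day for the 2200s is Friday. For year 42: 42÷12 = 3 r 6, and 6÷4 = 1, so 3+6+1 = 10.
Friday + 10 ≡ Monday — that's 2242's doomsday.
In November the doomsday date is Nov 7.
Nov 17 is 10 days after Nov 7; 10 mod 7 = 3, so Monday + 3 = Thursday.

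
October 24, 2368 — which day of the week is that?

Thursday

Doomsday rule: the anchor day for the 2300s is Wednesday. For year 68: 68÷12 = 5 r 8, and 8÷4 = 2, so 5+8+2 = 15.
Wednesday + 15 ≡ Thursday — that's 2368's doomsday.
In October the doomsday date is Oct 10.
Oct 24 is 14 days after Oct 10; 14 mod 7 = 0, so Thursday + 0 = Thursday.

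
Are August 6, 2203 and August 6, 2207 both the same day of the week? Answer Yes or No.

No

From Aug 6, 2203 to Aug 6, 2207 is 1461 days.
1461 mod 7 = 5, so they are different weekdays.
(Aug 6, 2203 is a Saturday; Aug 6, 2207 is a Thursday.)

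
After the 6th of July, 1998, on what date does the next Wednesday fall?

Jul 6, 1998 is a Monday.
From Monday to the next Wednesday is 2 days.
Jul 6, 1998 + 2 = Jul 8, 1998.

July 8, 1998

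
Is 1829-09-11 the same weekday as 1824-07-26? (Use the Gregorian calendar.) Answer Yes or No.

From Jul 26, 1824 to Sep 11, 1829 is 1873 days.
1873 mod 7 = 4, so they are different weekdays.
(Jul 26, 1824 is a Monday; Sep 11, 1829 is a Friday.)

No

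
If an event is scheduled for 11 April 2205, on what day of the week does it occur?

Doomsday rule: the anchor day for the 2200s is Friday. For year 05: 5÷12 = 0 r 5, and 5÷4 = 1, so 0+5+1 = 6.
Friday + 6 ≡ Thursday — that's 2205's doomsday.
In April the doomsday date is Apr 4.
Apr 11 is 7 days after Apr 4; 7 mod 7 = 0, so Thursday + 0 = Thursday.

Thursday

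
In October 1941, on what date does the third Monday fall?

October 20, 1941

October 1, 1941 is a Wednesday.
The first Monday is therefore October 6 (5 days later).
The third Monday is 6 + 2×7 = October 20.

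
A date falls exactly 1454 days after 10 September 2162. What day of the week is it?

Wednesday

First find the weekday of Sep 10, 2162. Doomsday rule: the anchor day for the 2100s is Sunday. For year 62: 62÷12 = 5 r 2, and 2÷4 = 0, so 5+2+0 = 7.
Sunday + 7 ≡ Sunday — that's 2162's doomsday.
In September the doomsday date is Sep 5.
Sep 10 is 5 days after Sep 5; 5 mod 7 = 5, so Sunday + 5 = Friday.
1454 mod 7 = 5, so 1454 days after a Friday is Friday + 5 = Wednesday.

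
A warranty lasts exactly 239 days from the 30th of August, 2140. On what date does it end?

April 26, 2141

Aug has 31 days: +2 → Sep 1, 2140 (237 left).
Sep has 30 days: +30 → Oct 1, 2140 (207 left).
Oct has 31 days: +31 → Nov 1, 2140 (176 left).
Nov has 30 days: +30 → Dec 1, 2140 (146 left).
Dec has 31 days: +31 → Jan 1, 2141 (115 left).
Jan has 31 days: +31 → Feb 1, 2141 (84 left).
Feb has 28 days: +28 → Mar 1, 2141 (56 left).
Mar has 31 days: +31 → Apr 1, 2141 (25 left).
+25 → Apr 26, 2141.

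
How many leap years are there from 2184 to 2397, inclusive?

52

Multiples of 4 in [2184,2397]: 54.
Of those, multiples of 100: 2 (not leap unless ÷400).
Multiples of 400: 0.
Leap years = 54 − 2 + 0 = 52.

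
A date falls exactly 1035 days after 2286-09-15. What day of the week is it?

Sep 15, 2286 is a Wednesday.
1035 mod 7 = 6, so 1035 days after a Wednesday is Wednesday + 6 = Tuesday.

Tuesday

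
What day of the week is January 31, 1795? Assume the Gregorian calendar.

Doomsday rule: the anchor day for the 1700s is Sunday. For year 95: 95÷12 = 7 r 11, and 11÷4 = 2, so 7+11+2 = 20.
Sunday + 20 ≡ Saturday — that's 1795's doomsday.
In January the doomsday date is Jan 3 (1795 is not a leap year).
Jan 31 is 28 days after Jan 3; 28 mod 7 = 0, so Saturday + 0 = Saturday.

Saturday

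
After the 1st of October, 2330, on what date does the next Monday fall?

Oct 1, 2330 is a Wednesday.
From Wednesday to the next Monday is 5 days.
Oct 1, 2330 + 5 = Oct 6, 2330.

October 6, 2330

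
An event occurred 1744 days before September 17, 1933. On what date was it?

December 8, 1928

−365 (one year) → Sep 17, 1932 (1379 left).
−366 (one year; includes Feb 29, 1932) → Sep 17, 1931 (1013 left).
−365 (one year) → Sep 17, 1930 (648 left).
−365 (one year) → Sep 17, 1929 (283 left).
−17 → Aug 31, 1929 (end of Aug, 31 days; 266 left).
−31 → Jul 31, 1929 (end of Jul, 31 days; 235 left).
−31 → Jun 30, 1929 (end of Jun, 30 days; 204 left).
−30 → May 31, 1929 (end of May, 31 days; 174 left).
−31 → Apr 30, 1929 (end of Apr, 30 days; 143 left).
−30 → Mar 31, 1929 (end of Mar, 31 days; 113 left).
−31 → Feb 28, 1929 (end of Feb, 28 days; 82 left).
−28 → Jan 31, 1929 (end of Jan, 31 days; 54 left).
−31 → Dec 31, 1928 (end of Dec, 31 days; 23 left).
−23 → Dec 8, 1928.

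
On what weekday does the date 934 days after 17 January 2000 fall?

First find the weekday of Jan 17, 2000. Doomsday rule: the anchor day for the 2000s is Tuesday. For year 00: 0÷12 = 0 r 0, and 0÷4 = 0, so 0+0+0 = 0.
Tuesday + 0 ≡ Tuesday — that's 2000's doomsday.
In January the doomsday date is Jan 4 (2000 is a leap year (divisible by 400)).
Jan 17 is 13 days after Jan 4; 13 mod 7 = 6, so Tuesday + 6 = Monday.
934 mod 7 = 3, so 934 days after a Monday is Monday + 3 = Thursday.

Thursday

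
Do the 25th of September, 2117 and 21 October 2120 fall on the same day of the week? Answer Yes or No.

No

From Sep 25, 2117 to Oct 21, 2120 is 1122 days.
1122 mod 7 = 2, so they are different weekdays.
(Sep 25, 2117 is a Saturday; Oct 21, 2120 is a Monday.)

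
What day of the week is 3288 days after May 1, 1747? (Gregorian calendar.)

May 1, 1747 is a Monday.
3288 mod 7 = 5, so 3288 days after a Monday is Monday + 5 = Saturday.

Saturday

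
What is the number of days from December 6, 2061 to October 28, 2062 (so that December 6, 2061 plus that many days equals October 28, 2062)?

Dec 6, 2061 → Jan 6, 2062: 31 days (December has 31).
Jan 6, 2062 → Feb 6, 2062: 31 days (January has 31).
Feb 6, 2062 → Mar 6, 2062: 28 days (February has 28).
Mar 6, 2062 → Apr 6, 2062: 31 days (March has 31).
Apr 6, 2062 → May 6, 2062: 30 days (April has 30).
May 6, 2062 → Jun 6, 2062: 31 days (May has 31).
Jun 6, 2062 → Jul 6, 2062: 30 days (June has 30).
Jul 6, 2062 → Aug 6, 2062: 31 days (July has 31).
Aug 6, 2062 → Sep 6, 2062: 31 days (August has 31).
Sep 6, 2062 → Oct 6, 2062: 30 days (September has 30).
Oct 6, 2062 → Oct 28, 2062: 22 days.
Total: 326 days.

326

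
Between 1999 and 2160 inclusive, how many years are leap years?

40

Multiples of 4 in [1999,2160]: 41.
Of those, multiples of 100: 2 (not leap unless ÷400).
Multiples of 400: 1.
Leap years = 41 − 2 + 1 = 40.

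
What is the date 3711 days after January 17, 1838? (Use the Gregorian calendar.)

+365 (one year) → Jan 17, 1839 (3346 left).
+365 (one year) → Jan 17, 1840 (2981 left).
+366 (one year; includes Feb 29, 1840) → Jan 17, 1841 (2615 left).
+365 (one year) → Jan 17, 1842 (2250 left).
+365 (one year) → Jan 17, 1843 (1885 left).
+365 (one year) → Jan 17, 1844 (1520 left).
+366 (one year; includes Feb 29, 1844) → Jan 17, 1845 (1154 left).
+365 (one year) → Jan 17, 1846 (789 left).
+365 (one year) → Jan 17, 1847 (424 left).
+365 (one year) → Jan 17, 1848 (59 left).
Jan has 31 days: +15 → Feb 1, 1848 (44 left).
Feb has 29 days: +29 → Mar 1, 1848 (15 left).
+15 → Mar 16, 1848.

March 16, 1848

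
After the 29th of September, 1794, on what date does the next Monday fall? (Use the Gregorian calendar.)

Sep 29, 1794 is a Monday.
From Monday to the next Monday is 7 days.
Sep 29, 1794 + 7 = Oct 6, 1794.

October 6, 1794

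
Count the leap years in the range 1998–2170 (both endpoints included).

42

Multiples of 4 in [1998,2170]: 43.
Of those, multiples of 100: 2 (not leap unless ÷400).
Multiples of 400: 1.
Leap years = 43 − 2 + 1 = 42.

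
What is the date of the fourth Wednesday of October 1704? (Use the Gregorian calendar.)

October 22, 1704

October 1, 1704 is a Wednesday.
The first Wednesday is therefore October 1 (same day).
The fourth Wednesday is 1 + 3×7 = October 22.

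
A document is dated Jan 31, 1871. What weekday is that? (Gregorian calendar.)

Doomsday rule: the anchor day for the 1800s is Friday. For year 71: 71÷12 = 5 r 11, and 11÷4 = 2, so 5+11+2 = 18.
Friday + 18 ≡ Tuesday — that's 1871's doomsday.
In January the doomsday date is Jan 3 (1871 is not a leap year).
Jan 31 is 28 days after Jan 3; 28 mod 7 = 0, so Tuesday + 0 = Tuesday.

Tuesday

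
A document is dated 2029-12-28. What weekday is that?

Doomsday rule: the anchor day for the 2000s is Tuesday. For year 29: 29÷12 = 2 r 5, and 5÷4 = 1, so 2+5+1 = 8.
Tuesday + 8 ≡ Wednesday — that's 2029's doomsday.
In December the doomsday date is Dec 12.
Dec 28 is 16 days after Dec 12; 16 mod 7 = 2, so Wednesday + 2 = Friday.

Friday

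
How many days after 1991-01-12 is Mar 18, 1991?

Jan 12, 1991 → Feb 12, 1991: 31 days (January has 31).
Feb 12, 1991 → Mar 12, 1991: 28 days (February has 28).
Mar 12, 1991 → Mar 18, 1991: 6 days.
Total: 65 days.

65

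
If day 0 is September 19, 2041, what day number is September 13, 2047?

2185

Sep 19, 2041 → Sep 19, 2042: 365 days.
Sep 19, 2042 → Sep 19, 2043: 365 days.
Sep 19, 2043 → Sep 19, 2044: 366 days (Feb 29, 2044 is in that span).
Sep 19, 2044 → Sep 19, 2045: 365 days.
Sep 19, 2045 → Sep 19, 2046: 365 days.
Sep 19, 2046 → Oct 19, 2046: 30 days (September has 30).
Oct 19, 2046 → Nov 19, 2046: 31 days (October has 31).
Nov 19, 2046 → Dec 19, 2046: 30 days (November has 30).
Dec 19, 2046 → Jan 19, 2047: 31 days (December has 31).
Jan 19, 2047 → Feb 19, 2047: 31 days (January has 31).
Feb 19, 2047 → Mar 19, 2047: 28 days (February has 28).
Mar 19, 2047 → Apr 19, 2047: 31 days (March has 31).
Apr 19, 2047 → May 19, 2047: 30 days (April has 30).
May 19, 2047 → Jun 19, 2047: 31 days (May has 31).
Jun 19, 2047 → Jul 19, 2047: 30 days (June has 30).
Jul 19, 2047 → Aug 19, 2047: 31 days (July has 31).
Aug 19, 2047 → Sep 13, 2047: 25 days.
Total: 2185 days.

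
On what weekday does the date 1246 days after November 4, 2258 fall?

Thursday

First find the weekday of Nov 4, 2258. Doomsday rule: the anchor day for the 2200s is Friday. For year 58: 58÷12 = 4 r 10, and 10÷4 = 2, so 4+10+2 = 16.
Friday + 16 ≡ Sunday — that's 2258's doomsday.
In November the doomsday date is Nov 7.
Nov 4 is 3 days before Nov 7; 3 mod 7 = 3, so Sunday − 3 = Thursday.
1246 mod 7 = 0, so 1246 days after a Thursday is Thursday + 0 = Thursday.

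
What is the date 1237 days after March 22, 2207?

+366 (one year; includes Feb 29, 2208) → Mar 22, 2208 (871 left).
+365 (one year) → Mar 22, 2209 (506 left).
+365 (one year) → Mar 22, 2210 (141 left).
Mar has 31 days: +10 → Apr 1, 2210 (131 left).
Apr has 30 days: +30 → May 1, 2210 (101 left).
May has 31 days: +31 → Jun 1, 2210 (70 left).
Jun has 30 days: +30 → Jul 1, 2210 (40 left).
Jul has 31 days: +31 → Aug 1, 2210 (9 left).
+9 → Aug 10, 2210.

August 10, 2210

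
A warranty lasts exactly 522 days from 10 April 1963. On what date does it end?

+366 (one year; includes Feb 29, 1964) → Apr 10, 1964 (156 left).
Apr has 30 days: +21 → May 1, 1964 (135 left).
May has 31 days: +31 → Jun 1, 1964 (104 left).
Jun has 30 days: +30 → Jul 1, 1964 (74 left).
Jul has 31 days: +31 → Aug 1, 1964 (43 left).
Aug has 31 days: +31 → Sep 1, 1964 (12 left).
+12 → Sep 13, 1964.

September 13, 1964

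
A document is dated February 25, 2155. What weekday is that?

Tuesday

Doomsday rule: the anchor day for the 2100s is Sunday. For year 55: 55÷12 = 4 r 7, and 7÷4 = 1, so 4+7+1 = 12.
Sunday + 12 ≡ Friday — that's 2155's doomsday.
In February the doomsday date is Feb 28 (2155 is not a leap year).
Feb 25 is 3 days before Feb 28; 3 mod 7 = 3, so Friday − 3 = Tuesday.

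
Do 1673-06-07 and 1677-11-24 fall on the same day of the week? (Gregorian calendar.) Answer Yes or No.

Yes

From Jun 7, 1673 to Nov 24, 1677 is 1631 days.
1631 mod 7 = 0, so they are the same weekday.
(Jun 7, 1673 is a Wednesday; Nov 24, 1677 is a Wednesday.)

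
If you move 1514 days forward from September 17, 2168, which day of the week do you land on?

First find the weekday of Sep 17, 2168. Doomsday rule: the anchor day for the 2100s is Sunday. For year 68: 68÷12 = 5 r 8, and 8÷4 = 2, so 5+8+2 = 15.
Sunday + 15 ≡ Monday — that's 2168's doomsday.
In September the doomsday date is Sep 5.
Sep 17 is 12 days after Sep 5; 12 mod 7 = 5, so Monday + 5 = Saturday.
1514 mod 7 = 2, so 1514 days after a Saturday is Saturday + 2 = Monday.

Monday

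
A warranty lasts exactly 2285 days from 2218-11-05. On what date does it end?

February 6, 2225

+365 (one year) → Nov 5, 2219 (1920 left).
+366 (one year; includes Feb 29, 2220) → Nov 5, 2220 (1554 left).
+365 (one year) → Nov 5, 2221 (1189 left).
+365 (one year) → Nov 5, 2222 (824 left).
+365 (one year) → Nov 5, 2223 (459 left).
+366 (one year; includes Feb 29, 2224) → Nov 5, 2224 (93 left).
Nov has 30 days: +26 → Dec 1, 2224 (67 left).
Dec has 31 days: +31 → Jan 1, 2225 (36 left).
Jan has 31 days: +31 → Feb 1, 2225 (5 left).
+5 → Feb 6, 2225.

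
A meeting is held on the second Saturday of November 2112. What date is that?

November 12, 2112

November 1, 2112 is a Tuesday.
The first Saturday is therefore November 5 (4 days later).
The second Saturday is 5 + 1×7 = November 12.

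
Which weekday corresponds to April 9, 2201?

Thursday

Doomsday rule: the anchor day for the 2200s is Friday. For year 01: 1÷12 = 0 r 1, and 1÷4 = 0, so 0+1+0 = 1.
Friday + 1 ≡ Saturday — that's 2201's doomsday.
In April the doomsday date is Apr 4.
Apr 9 is 5 days after Apr 4; 5 mod 7 = 5, so Saturday + 5 = Thursday.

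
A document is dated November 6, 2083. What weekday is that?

Doomsday rule: the anchor day for the 2000s is Tuesday. For year 83: 83÷12 = 6 r 11, and 11÷4 = 2, so 6+11+2 = 19.
Tuesday + 19 ≡ Sunday — that's 2083's doomsday.
In November the doomsday date is Nov 7.
Nov 6 is 1 day before Nov 7; 1 mod 7 = 1, so Sunday − 1 = Saturday.

Saturday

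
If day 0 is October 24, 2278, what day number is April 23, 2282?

Oct 24, 2278 → Oct 24, 2279: 365 days.
Oct 24, 2279 → Oct 24, 2280: 366 days (Feb 29, 2280 is in that span).
Oct 24, 2280 → Oct 24, 2281: 365 days.
Oct 24, 2281 → Nov 24, 2281: 31 days (October has 31).
Nov 24, 2281 → Dec 24, 2281: 30 days (November has 30).
Dec 24, 2281 → Jan 24, 2282: 31 days (December has 31).
Jan 24, 2282 → Feb 24, 2282: 31 days (January has 31).
Feb 24, 2282 → Mar 24, 2282: 28 days (February has 28).
Mar 24, 2282 → Apr 23, 2282: 30 days.
Total: 1277 days.

1277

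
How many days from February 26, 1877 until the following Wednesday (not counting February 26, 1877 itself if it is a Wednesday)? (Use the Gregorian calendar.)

Feb 26, 1877 is a Monday.
From Monday to the next Wednesday is 2 days.

2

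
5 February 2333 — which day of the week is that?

Sunday

Doomsday rule: the anchor day for the 2300s is Wednesday. For year 33: 33÷12 = 2 r 9, and 9÷4 = 2, so 2+9+2 = 13.
Wednesday + 13 ≡ Tuesday — that's 2333's doomsday.
In February the doomsday date is Feb 28 (2333 is not a leap year).
Feb 5 is 23 days before Feb 28; 23 mod 7 = 2, so Tuesday − 2 = Sunday.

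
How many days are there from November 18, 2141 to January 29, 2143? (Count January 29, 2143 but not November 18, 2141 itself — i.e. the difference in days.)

437

Nov 18, 2141 → Nov 18, 2142: 365 days.
Nov 18, 2142 → Dec 18, 2142: 30 days (November has 30).
Dec 18, 2142 → Jan 18, 2143: 31 days (December has 31).
Jan 18, 2143 → Jan 29, 2143: 11 days.
Total: 437 days.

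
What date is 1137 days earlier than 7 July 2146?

−365 (one year) → Jul 7, 2145 (772 left).
−365 (one year) → Jul 7, 2144 (407 left).
−366 (one year; includes Feb 29, 2144) → Jul 7, 2143 (41 left).
−7 → Jun 30, 2143 (end of Jun, 30 days; 34 left).
−30 → May 31, 2143 (end of May, 31 days; 4 left).
−4 → May 27, 2143.

May 27, 2143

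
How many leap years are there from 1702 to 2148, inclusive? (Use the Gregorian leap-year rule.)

Multiples of 4 in [1702,2148]: 112.
Of those, multiples of 100: 4 (not leap unless ÷400).
Multiples of 400: 1.
Leap years = 112 − 4 + 1 = 109.

109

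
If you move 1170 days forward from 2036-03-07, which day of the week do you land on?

Saturday

Mar 7, 2036 is a Friday.
1170 mod 7 = 1, so 1170 days after a Friday is Friday + 1 = Saturday.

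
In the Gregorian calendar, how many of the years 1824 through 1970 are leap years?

36

Multiples of 4 in [1824,1970]: 37.
Of those, multiples of 100: 1 (not leap unless ÷400).
Multiples of 400: 0.
Leap years = 37 − 1 + 0 = 36.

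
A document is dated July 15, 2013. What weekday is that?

Monday

January 1, 2013 is a Tuesday.
Jan 1, 2013 → Feb 1, 2013: 31 days (January has 31).
Feb 1, 2013 → Mar 1, 2013: 28 days (February has 28).
Mar 1, 2013 → Apr 1, 2013: 31 days (March has 31).
Apr 1, 2013 → May 1, 2013: 30 days (April has 30).
May 1, 2013 → Jun 1, 2013: 31 days (May has 31).
Jun 1, 2013 → Jul 1, 2013: 30 days (June has 30).
Jul 1, 2013 → Jul 15, 2013: 14 days.
Total: 195 days.
195 mod 7 = 6, so Tuesday + 6 = Monday.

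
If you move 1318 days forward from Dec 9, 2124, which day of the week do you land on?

Monday

First find the weekday of Dec 9, 2124. Doomsday rule: the anchor day for the 2100s is Sunday. For year 24: 24÷12 = 2 r 0, and 0÷4 = 0, so 2+0+0 = 2.
Sunday + 2 ≡ Tuesday — that's 2124's doomsday.
In December the doomsday date is Dec 12.
Dec 9 is 3 days before Dec 12; 3 mod 7 = 3, so Tuesday − 3 = Saturday.
1318 mod 7 = 2, so 1318 days after a Saturday is Saturday + 2 = Monday.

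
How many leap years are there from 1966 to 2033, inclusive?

17

Multiples of 4 in [1966,2033]: 17.
Of those, multiples of 100: 1 (not leap unless ÷400).
Multiples of 400: 1.
Leap years = 17 − 1 + 1 = 17.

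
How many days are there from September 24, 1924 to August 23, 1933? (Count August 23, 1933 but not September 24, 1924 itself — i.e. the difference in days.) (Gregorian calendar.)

3255

Sep 24, 1924 → Sep 24, 1925: 365 days.
Sep 24, 1925 → Sep 24, 1926: 365 days.
Sep 24, 1926 → Sep 24, 1927: 365 days.
Sep 24, 1927 → Sep 24, 1928: 366 days (Feb 29, 1928 is in that span).
Sep 24, 1928 → Sep 24, 1929: 365 days.
Sep 24, 1929 → Sep 24, 1930: 365 days.
Sep 24, 1930 → Sep 24, 1931: 365 days.
Sep 24, 1931 → Sep 24, 1932: 366 days (Feb 29, 1932 is in that span).
Sep 24, 1932 → Oct 24, 1932: 30 days (September has 30).
Oct 24, 1932 → Nov 24, 1932: 31 days (October has 31).
Nov 24, 1932 → Dec 24, 1932: 30 days (November has 30).
Dec 24, 1932 → Jan 24, 1933: 31 days (December has 31).
Jan 24, 1933 → Feb 24, 1933: 31 days (January has 31).
Feb 24, 1933 → Mar 24, 1933: 28 days (February has 28).
Mar 24, 1933 → Apr 24, 1933: 31 days (March has 31).
Apr 24, 1933 → May 24, 1933: 30 days (April has 30).
May 24, 1933 → Jun 24, 1933: 31 days (May has 31).
Jun 24, 1933 → Jul 24, 1933: 30 days (June has 30).
Jul 24, 1933 → Aug 23, 1933: 30 days.
Total: 3255 days.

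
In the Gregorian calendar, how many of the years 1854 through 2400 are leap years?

133

Multiples of 4 in [1854,2400]: 137.
Of those, multiples of 100: 6 (not leap unless ÷400).
Multiples of 400: 2.
Leap years = 137 − 6 + 2 = 133.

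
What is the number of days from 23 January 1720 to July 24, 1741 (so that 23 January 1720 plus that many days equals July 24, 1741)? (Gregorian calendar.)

Jan 23, 1720 → Jan 23, 1721: 366 days (Feb 29, 1720 is in that span).
Jan 23, 1721 → Jan 23, 1722: 365 days.
Jan 23, 1722 → Jan 23, 1723: 365 days.
Jan 23, 1723 → Jan 23, 1724: 365 days.
Jan 23, 1724 → Jan 23, 1725: 366 days (Feb 29, 1724 is in that span).
Jan 23, 1725 → Jan 23, 1726: 365 days.
Jan 23, 1726 → Jan 23, 1727: 365 days.
Jan 23, 1727 → Jan 23, 1728: 365 days.
Jan 23, 1728 → Jan 23, 1729: 366 days (Feb 29, 1728 is in that span).
Jan 23, 1729 → Jan 23, 1730: 365 days.
Jan 23, 1730 → Jan 23, 1731: 365 days.
Jan 23, 1731 → Jan 23, 1732: 365 days.
Jan 23, 1732 → Jan 23, 1733: 366 days (Feb 29, 1732 is in that span).
Jan 23, 1733 → Jan 23, 1734: 365 days.
Jan 23, 1734 → Jan 23, 1735: 365 days.
Jan 23, 1735 → Jan 23, 1736: 365 days.
Jan 23, 1736 → Jan 23, 1737: 366 days (Feb 29, 1736 is in that span).
Jan 23, 1737 → Jan 23, 1738: 365 days.
Jan 23, 1738 → Jan 23, 1739: 365 days.
Jan 23, 1739 → Jan 23, 1740: 365 days.
Jan 23, 1740 → Jan 23, 1741: 366 days (Feb 29, 1740 is in that span).
Jan 23, 1741 → Feb 23, 1741: 31 days (January has 31).
Feb 23, 1741 → Mar 23, 1741: 28 days (February has 28).
Mar 23, 1741 → Apr 23, 1741: 31 days (March has 31).
Apr 23, 1741 → May 23, 1741: 30 days (April has 30).
May 23, 1741 → Jun 23, 1741: 31 days (May has 31).
Jun 23, 1741 → Jul 23, 1741: 30 days (June has 30).
Jul 23, 1741 → Jul 24, 1741: 1 days.
Total: 7853 days.

7853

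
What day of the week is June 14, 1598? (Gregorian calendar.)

Sunday

Doomsday rule: the anchor day for the 1500s is Wednesday. For year 98: 98÷12 = 8 r 2, and 2÷4 = 0, so 8+2+0 = 10.
Wednesday + 10 ≡ Saturday — that's 1598's doomsday.
In June the doomsday date is Jun 6.
Jun 14 is 8 days after Jun 6; 8 mod 7 = 1, so Saturday + 1 = Sunday.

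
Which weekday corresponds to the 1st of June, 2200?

Doomsday rule: the anchor day for the 2200s is Friday. For year 00: 0÷12 = 0 r 0, and 0÷4 = 0, so 0+0+0 = 0.
Friday + 0 ≡ Friday — that's 2200's doomsday.
In June the doomsday date is Jun 6.
Jun 1 is 5 days before Jun 6; 5 mod 7 = 5, so Friday − 5 = Sunday.

Sunday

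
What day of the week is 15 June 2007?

January 1, 2007 is a Monday.
Jan 1, 2007 → Feb 1, 2007: 31 days (January has 31).
Feb 1, 2007 → Mar 1, 2007: 28 days (February has 28).
Mar 1, 2007 → Apr 1, 2007: 31 days (March has 31).
Apr 1, 2007 → May 1, 2007: 30 days (April has 30).
May 1, 2007 → Jun 1, 2007: 31 days (May has 31).
Jun 1, 2007 → Jun 15, 2007: 14 days.
Total: 165 days.
165 mod 7 = 4, so Monday + 4 = Friday.

Friday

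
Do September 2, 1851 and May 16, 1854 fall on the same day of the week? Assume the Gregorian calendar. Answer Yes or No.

From Sep 2, 1851 to May 16, 1854 is 987 days.
987 mod 7 = 0, so they are the same weekday.
(Sep 2, 1851 is a Tuesday; May 16, 1854 is a Tuesday.)

Yes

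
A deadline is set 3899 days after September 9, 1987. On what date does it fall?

May 13, 1998

+366 (one year; includes Feb 29, 1988) → Sep 9, 1988 (3533 left).
+365 (one year) → Sep 9, 1989 (3168 left).
+365 (one year) → Sep 9, 1990 (2803 left).
+365 (one year) → Sep 9, 1991 (2438 left).
+366 (one year; includes Feb 29, 1992) → Sep 9, 1992 (2072 left).
+365 (one year) → Sep 9, 1993 (1707 left).
+365 (one year) → Sep 9, 1994 (1342 left).
+365 (one year) → Sep 9, 1995 (977 left).
+366 (one year; includes Feb 29, 1996) → Sep 9, 1996 (611 left).
+365 (one year) → Sep 9, 1997 (246 left).
Sep has 30 days: +22 → Oct 1, 1997 (224 left).
Oct has 31 days: +31 → Nov 1, 1997 (193 left).
Nov has 30 days: +30 → Dec 1, 1997 (163 left).
Dec has 31 days: +31 → Jan 1, 1998 (132 left).
Jan has 31 days: +31 → Feb 1, 1998 (101 left).
Feb has 28 days: +28 → Mar 1, 1998 (73 left).
Mar has 31 days: +31 → Apr 1, 1998 (42 left).
Apr has 30 days: +30 → May 1, 1998 (12 left).
+12 → May 13, 1998.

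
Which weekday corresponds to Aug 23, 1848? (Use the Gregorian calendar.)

January 1, 1848 is a Saturday.
Jan 1, 1848 → Feb 1, 1848: 31 days (January has 31).
Feb 1, 1848 → Mar 1, 1848: 29 days (February has 29).
Mar 1, 1848 → Apr 1, 1848: 31 days (March has 31).
Apr 1, 1848 → May 1, 1848: 30 days (April has 30).
May 1, 1848 → Jun 1, 1848: 31 days (May has 31).
Jun 1, 1848 → Jul 1, 1848: 30 days (June has 30).
Jul 1, 1848 → Aug 1, 1848: 31 days (July has 31).
Aug 1, 1848 → Aug 23, 1848: 22 days.
Total: 235 days.
235 mod 7 = 4, so Saturday + 4 = Wednesday.

Wednesday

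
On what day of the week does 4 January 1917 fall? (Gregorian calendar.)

January 1, 1917 is a Monday.
Jan 1, 1917 → Jan 4, 1917: 3 days.
Total: 3 days.
3 mod 7 = 3, so Monday + 3 = Thursday.

Thursday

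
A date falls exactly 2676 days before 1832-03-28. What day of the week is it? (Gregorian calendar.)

Monday

Mar 28, 1832 is a Wednesday.
2676 mod 7 = 2, so 2676 days before a Wednesday is Wednesday − 2 = Monday.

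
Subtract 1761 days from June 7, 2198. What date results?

August 11, 2193

−365 (one year) → Jun 7, 2197 (1396 left).
−365 (one year) → Jun 7, 2196 (1031 left).
−366 (one year; includes Feb 29, 2196) → Jun 7, 2195 (665 left).
−365 (one year) → Jun 7, 2194 (300 left).
−7 → May 31, 2194 (end of May, 31 days; 293 left).
−31 → Apr 30, 2194 (end of Apr, 30 days; 262 left).
−30 → Mar 31, 2194 (end of Mar, 31 days; 232 left).
−31 → Feb 28, 2194 (end of Feb, 28 days; 201 left).
−28 → Jan 31, 2194 (end of Jan, 31 days; 173 left).
−31 → Dec 31, 2193 (end of Dec, 31 days; 142 left).
−31 → Nov 30, 2193 (end of Nov, 30 days; 111 left).
−30 → Oct 31, 2193 (end of Oct, 31 days; 81 left).
−31 → Sep 30, 2193 (end of Sep, 30 days; 50 left).
−30 → Aug 31, 2193 (end of Aug, 31 days; 20 left).
−20 → Aug 11, 2193.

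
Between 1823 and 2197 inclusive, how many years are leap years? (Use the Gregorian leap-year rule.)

92

Multiples of 4 in [1823,2197]: 94.
Of those, multiples of 100: 3 (not leap unless ÷400).
Multiples of 400: 1.
Leap years = 94 − 3 + 1 = 92.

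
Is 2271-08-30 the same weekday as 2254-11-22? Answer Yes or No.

Yes

From Nov 22, 2254 to Aug 30, 2271 is 6125 days.
6125 mod 7 = 0, so they are the same weekday.
(Nov 22, 2254 is a Wednesday; Aug 30, 2271 is a Wednesday.)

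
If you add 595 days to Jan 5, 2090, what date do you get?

August 23, 2091

+365 (one year) → Jan 5, 2091 (230 left).
Jan has 31 days: +27 → Feb 1, 2091 (203 left).
Feb has 28 days: +28 → Mar 1, 2091 (175 left).
Mar has 31 days: +31 → Apr 1, 2091 (144 left).
Apr has 30 days: +30 → May 1, 2091 (114 left).
May has 31 days: +31 → Jun 1, 2091 (83 left).
Jun has 30 days: +30 → Jul 1, 2091 (53 left).
Jul has 31 days: +31 → Aug 1, 2091 (22 left).
+22 → Aug 23, 2091.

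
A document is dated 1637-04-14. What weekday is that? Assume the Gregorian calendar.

Doomsday rule: the anchor day for the 1600s is Tuesday. For year 37: 37÷12 = 3 r 1, and 1÷4 = 0, so 3+1+0 = 4.
Tuesday + 4 ≡ Saturday — that's 1637's doomsday.
In April the doomsday date is Apr 4.
Apr 14 is 10 days after Apr 4; 10 mod 7 = 3, so Saturday + 3 = Tuesday.

Tuesday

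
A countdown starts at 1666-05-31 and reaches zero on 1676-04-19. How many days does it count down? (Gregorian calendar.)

3611

May 31, 1666 → May 31, 1667: 365 days.
May 31, 1667 → May 31, 1668: 366 days (Feb 29, 1668 is in that span).
May 31, 1668 → May 31, 1669: 365 days.
May 31, 1669 → May 31, 1670: 365 days.
May 31, 1670 → May 31, 1671: 365 days.
May 31, 1671 → May 31, 1672: 366 days (Feb 29, 1672 is in that span).
May 31, 1672 → May 31, 1673: 365 days.
May 31, 1673 → May 31, 1674: 365 days.
May 31, 1674 → May 31, 1675: 365 days.
May 31, 1675 → Jun 30, 1675: 30 days (May has 31).
Jun 30, 1675 → Jul 30, 1675: 30 days (June has 30).
Jul 30, 1675 → Aug 30, 1675: 31 days (July has 31).
Aug 30, 1675 → Sep 30, 1675: 31 days (August has 31).
Sep 30, 1675 → Oct 30, 1675: 30 days (September has 30).
Oct 30, 1675 → Nov 30, 1675: 31 days (October has 31).
Nov 30, 1675 → Dec 30, 1675: 30 days (November has 30).
Dec 30, 1675 → Jan 30, 1676: 31 days (December has 31).
Jan 30, 1676 → Feb 29, 1676: 30 days (January has 31).
Feb 29, 1676 → Mar 29, 1676: 29 days (February has 29).
Mar 29, 1676 → Apr 19, 1676: 21 days.
Total: 3611 days.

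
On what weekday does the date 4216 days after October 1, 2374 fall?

Thursday

Oct 1, 2374 is a Tuesday.
4216 mod 7 = 2, so 4216 days after a Tuesday is Tuesday + 2 = Thursday.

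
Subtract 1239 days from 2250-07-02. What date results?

−365 (one year) → Jul 2, 2249 (874 left).
−365 (one year) → Jul 2, 2248 (509 left).
−366 (one year; includes Feb 29, 2248) → Jul 2, 2247 (143 left).
−2 → Jun 30, 2247 (end of Jun, 30 days; 141 left).
−30 → May 31, 2247 (end of May, 31 days; 111 left).
−31 → Apr 30, 2247 (end of Apr, 30 days; 80 left).
−30 → Mar 31, 2247 (end of Mar, 31 days; 50 left).
−31 → Feb 28, 2247 (end of Feb, 28 days; 19 left).
−19 → Feb 9, 2247.

February 9, 2247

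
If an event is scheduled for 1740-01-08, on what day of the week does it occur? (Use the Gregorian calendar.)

Doomsday rule: the anchor day for the 1700s is Sunday. For year 40: 40÷12 = 3 r 4, and 4÷4 = 1, so 3+4+1 = 8.
Sunday + 8 ≡ Monday — that's 1740's doomsday.
In January the doomsday date is Jan 4 (1740 is a leap year (divisible by 4)).
Jan 8 is 4 days after Jan 4; 4 mod 7 = 4, so Monday + 4 = Friday.

Friday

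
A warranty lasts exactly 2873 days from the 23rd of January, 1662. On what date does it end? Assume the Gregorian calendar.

December 5, 1669

+365 (one year) → Jan 23, 1663 (2508 left).
+365 (one year) → Jan 23, 1664 (2143 left).
+366 (one year; includes Feb 29, 1664) → Jan 23, 1665 (1777 left).
+365 (one year) → Jan 23, 1666 (1412 left).
+365 (one year) → Jan 23, 1667 (1047 left).
+365 (one year) → Jan 23, 1668 (682 left).
+366 (one year; includes Feb 29, 1668) → Jan 23, 1669 (316 left).
Jan has 31 days: +9 → Feb 1, 1669 (307 left).
Feb has 28 days: +28 → Mar 1, 1669 (279 left).
Mar has 31 days: +31 → Apr 1, 1669 (248 left).
Apr has 30 days: +30 → May 1, 1669 (218 left).
May has 31 days: +31 → Jun 1, 1669 (187 left).
Jun has 30 days: +30 → Jul 1, 1669 (157 left).
Jul has 31 days: +31 → Aug 1, 1669 (126 left).
Aug has 31 days: +31 → Sep 1, 1669 (95 left).
Sep has 30 days: +30 → Oct 1, 1669 (65 left).
Oct has 31 days: +31 → Nov 1, 1669 (34 left).
Nov has 30 days: +30 → Dec 1, 1669 (4 left).
+4 → Dec 5, 1669.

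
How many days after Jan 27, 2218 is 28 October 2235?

6483

Jan 27, 2218 → Jan 27, 2219: 365 days.
Jan 27, 2219 → Jan 27, 2220: 365 days.
Jan 27, 2220 → Jan 27, 2221: 366 days (Feb 29, 2220 is in that span).
Jan 27, 2221 → Jan 27, 2222: 365 days.
Jan 27, 2222 → Jan 27, 2223: 365 days.
Jan 27, 2223 → Jan 27, 2224: 365 days.
Jan 27, 2224 → Jan 27, 2225: 366 days (Feb 29, 2224 is in that span).
Jan 27, 2225 → Jan 27, 2226: 365 days.
Jan 27, 2226 → Jan 27, 2227: 365 days.
Jan 27, 2227 → Jan 27, 2228: 365 days.
Jan 27, 2228 → Jan 27, 2229: 366 days (Feb 29, 2228 is in that span).
Jan 27, 2229 → Jan 27, 2230: 365 days.
Jan 27, 2230 → Jan 27, 2231: 365 days.
Jan 27, 2231 → Jan 27, 2232: 365 days.
Jan 27, 2232 → Jan 27, 2233: 366 days (Feb 29, 2232 is in that span).
Jan 27, 2233 → Jan 27, 2234: 365 days.
Jan 27, 2234 → Jan 27, 2235: 365 days.
Jan 27, 2235 → Feb 27, 2235: 31 days (January has 31).
Feb 27, 2235 → Mar 27, 2235: 28 days (February has 28).
Mar 27, 2235 → Apr 27, 2235: 31 days (March has 31).
Apr 27, 2235 → May 27, 2235: 30 days (April has 30).
May 27, 2235 → Jun 27, 2235: 31 days (May has 31).
Jun 27, 2235 → Jul 27, 2235: 30 days (June has 30).
Jul 27, 2235 → Aug 27, 2235: 31 days (July has 31).
Aug 27, 2235 → Sep 27, 2235: 31 days (August has 31).
Sep 27, 2235 → Oct 27, 2235: 30 days (September has 30).
Oct 27, 2235 → Oct 28, 2235: 1 days.
Total: 6483 days.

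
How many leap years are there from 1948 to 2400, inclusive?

111

Multiples of 4 in [1948,2400]: 114.
Of those, multiples of 100: 5 (not leap unless ÷400).
Multiples of 400: 2.
Leap years = 114 − 5 + 2 = 111.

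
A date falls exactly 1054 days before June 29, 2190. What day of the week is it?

Friday

Jun 29, 2190 is a Tuesday.
1054 mod 7 = 4, so 1054 days before a Tuesday is Tuesday − 4 = Friday.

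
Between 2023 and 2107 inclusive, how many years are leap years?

20

Multiples of 4 in [2023,2107]: 21.
Of those, multiples of 100: 1 (not leap unless ÷400).
Multiples of 400: 0.
Leap years = 21 − 1 + 0 = 20.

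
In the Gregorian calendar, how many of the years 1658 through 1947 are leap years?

69

Multiples of 4 in [1658,1947]: 72.
Of those, multiples of 100: 3 (not leap unless ÷400).
Multiples of 400: 0.
Leap years = 72 − 3 + 0 = 69.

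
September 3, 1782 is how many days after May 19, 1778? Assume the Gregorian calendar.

May 19, 1778 → May 19, 1779: 365 days.
May 19, 1779 → May 19, 1780: 366 days (Feb 29, 1780 is in that span).
May 19, 1780 → May 19, 1781: 365 days.
May 19, 1781 → May 19, 1782: 365 days.
May 19, 1782 → Jun 19, 1782: 31 days (May has 31).
Jun 19, 1782 → Jul 19, 1782: 30 days (June has 30).
Jul 19, 1782 → Aug 19, 1782: 31 days (July has 31).
Aug 19, 1782 → Sep 3, 1782: 15 days.
Total: 1568 days.

1568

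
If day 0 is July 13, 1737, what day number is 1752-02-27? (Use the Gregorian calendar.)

Jul 13, 1737 → Jul 13, 1738: 365 days.
Jul 13, 1738 → Jul 13, 1739: 365 days.
Jul 13, 1739 → Jul 13, 1740: 366 days (Feb 29, 1740 is in that span).
Jul 13, 1740 → Jul 13, 1741: 365 days.
Jul 13, 1741 → Jul 13, 1742: 365 days.
Jul 13, 1742 → Jul 13, 1743: 365 days.
Jul 13, 1743 → Jul 13, 1744: 366 days (Feb 29, 1744 is in that span).
Jul 13, 1744 → Jul 13, 1745: 365 days.
Jul 13, 1745 → Jul 13, 1746: 365 days.
Jul 13, 1746 → Jul 13, 1747: 365 days.
Jul 13, 1747 → Jul 13, 1748: 366 days (Feb 29, 1748 is in that span).
Jul 13, 1748 → Jul 13, 1749: 365 days.
Jul 13, 1749 → Jul 13, 1750: 365 days.
Jul 13, 1750 → Jul 13, 1751: 365 days.
Jul 13, 1751 → Aug 13, 1751: 31 days (July has 31).
Aug 13, 1751 → Sep 13, 1751: 31 days (August has 31).
Sep 13, 1751 → Oct 13, 1751: 30 days (September has 30).
Oct 13, 1751 → Nov 13, 1751: 31 days (October has 31).
Nov 13, 1751 → Dec 13, 1751: 30 days (November has 30).
Dec 13, 1751 → Jan 13, 1752: 31 days (December has 31).
Jan 13, 1752 → Feb 13, 1752: 31 days (January has 31).
Feb 13, 1752 → Feb 27, 1752: 14 days.
Total: 5342 days.

5342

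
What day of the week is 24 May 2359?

Sunday

Doomsday rule: the anchor day for the 2300s is Wednesday. For year 59: 59÷12 = 4 r 11, and 11÷4 = 2, so 4+11+2 = 17.
Wednesday + 17 ≡ Saturday — that's 2359's doomsday.
In May the doomsday date is May 9.
May 24 is 15 days after May 9; 15 mod 7 = 1, so Saturday + 1 = Sunday.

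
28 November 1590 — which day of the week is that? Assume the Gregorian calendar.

Wednesday

Doomsday rule: the anchor day for the 1500s is Wednesday. For year 90: 90÷12 = 7 r 6, and 6÷4 = 1, so 7+6+1 = 14.
Wednesday + 14 ≡ Wednesday — that's 1590's doomsday.
In November the doomsday date is Nov 7.
Nov 28 is 21 days after Nov 7; 21 mod 7 = 0, so Wednesday + 0 = Wednesday.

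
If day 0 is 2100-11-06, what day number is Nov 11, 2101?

370

Nov 6, 2100 → Dec 6, 2100: 30 days (November has 30).
Dec 6, 2100 → Jan 6, 2101: 31 days (December has 31).
Jan 6, 2101 → Feb 6, 2101: 31 days (January has 31).
Feb 6, 2101 → Mar 6, 2101: 28 days (February has 28).
Mar 6, 2101 → Apr 6, 2101: 31 days (March has 31).
Apr 6, 2101 → May 6, 2101: 30 days (April has 30).
May 6, 2101 → Jun 6, 2101: 31 days (May has 31).
Jun 6, 2101 → Jul 6, 2101: 30 days (June has 30).
Jul 6, 2101 → Aug 6, 2101: 31 days (July has 31).
Aug 6, 2101 → Sep 6, 2101: 31 days (August has 31).
Sep 6, 2101 → Oct 6, 2101: 30 days (September has 30).
Oct 6, 2101 → Nov 6, 2101: 31 days (October has 31).
Nov 6, 2101 → Nov 11, 2101: 5 days.
Total: 370 days.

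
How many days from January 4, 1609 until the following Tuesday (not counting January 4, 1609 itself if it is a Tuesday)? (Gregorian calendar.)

2

Jan 4, 1609 is a Sunday.
From Sunday to the next Tuesday is 2 days.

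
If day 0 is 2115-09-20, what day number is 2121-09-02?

Sep 20, 2115 → Sep 20, 2116: 366 days (Feb 29, 2116 is in that span).
Sep 20, 2116 → Sep 20, 2117: 365 days.
Sep 20, 2117 → Sep 20, 2118: 365 days.
Sep 20, 2118 → Sep 20, 2119: 365 days.
Sep 20, 2119 → Sep 20, 2120: 366 days (Feb 29, 2120 is in that span).
Sep 20, 2120 → Oct 20, 2120: 30 days (September has 30).
Oct 20, 2120 → Nov 20, 2120: 31 days (October has 31).
Nov 20, 2120 → Dec 20, 2120: 30 days (November has 30).
Dec 20, 2120 → Jan 20, 2121: 31 days (December has 31).
Jan 20, 2121 → Feb 20, 2121: 31 days (January has 31).
Feb 20, 2121 → Mar 20, 2121: 28 days (February has 28).
Mar 20, 2121 → Apr 20, 2121: 31 days (March has 31).
Apr 20, 2121 → May 20, 2121: 30 days (April has 30).
May 20, 2121 → Jun 20, 2121: 31 days (May has 31).
Jun 20, 2121 → Jul 20, 2121: 30 days (June has 30).
Jul 20, 2121 → Aug 20, 2121: 31 days (July has 31).
Aug 20, 2121 → Sep 2, 2121: 13 days.
Total: 2174 days.

2174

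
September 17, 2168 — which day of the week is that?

Saturday

Doomsday rule: the anchor day for the 2100s is Sunday. For year 68: 68÷12 = 5 r 8, and 8÷4 = 2, so 5+8+2 = 15.
Sunday + 15 ≡ Monday — that's 2168's doomsday.
In September the doomsday date is Sep 5.
Sep 17 is 12 days after Sep 5; 12 mod 7 = 5, so Monday + 5 = Saturday.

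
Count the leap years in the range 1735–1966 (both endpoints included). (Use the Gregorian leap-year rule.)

56

Multiples of 4 in [1735,1966]: 58.
Of those, multiples of 100: 2 (not leap unless ÷400).
Multiples of 400: 0.
Leap years = 58 − 2 + 0 = 56.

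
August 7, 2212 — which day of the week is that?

Friday

January 1, 2212 is a Wednesday.
Jan 1, 2212 → Feb 1, 2212: 31 days (January has 31).
Feb 1, 2212 → Mar 1, 2212: 29 days (February has 29).
Mar 1, 2212 → Apr 1, 2212: 31 days (March has 31).
Apr 1, 2212 → May 1, 2212: 30 days (April has 30).
May 1, 2212 → Jun 1, 2212: 31 days (May has 31).
Jun 1, 2212 → Jul 1, 2212: 30 days (June has 30).
Jul 1, 2212 → Aug 1, 2212: 31 days (July has 31).
Aug 1, 2212 → Aug 7, 2212: 6 days.
Total: 219 days.
219 mod 7 = 2, so Wednesday + 2 = Friday.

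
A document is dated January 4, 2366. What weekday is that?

Doomsday rule: the anchor day for the 2300s is Wednesday. For year 66: 66÷12 = 5 r 6, and 6÷4 = 1, so 5+6+1 = 12.
Wednesday + 12 ≡ Monday — that's 2366's doomsday.
In January the doomsday date is Jan 3 (2366 is not a leap year).
Jan 4 is 1 day after Jan 3; 1 mod 7 = 1, so Monday + 1 = Tuesday.

Tuesday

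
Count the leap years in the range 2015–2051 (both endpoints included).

9

Multiples of 4 in [2015,2051]: 9.
Of those, multiples of 100: 0 (not leap unless ÷400).
Multiples of 400: 0.
Leap years = 9 − 0 + 0 = 9.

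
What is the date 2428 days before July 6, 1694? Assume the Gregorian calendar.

November 12, 1687

−365 (one year) → Jul 6, 1693 (2063 left).
−365 (one year) → Jul 6, 1692 (1698 left).
−366 (one year; includes Feb 29, 1692) → Jul 6, 1691 (1332 left).
−365 (one year) → Jul 6, 1690 (967 left).
−365 (one year) → Jul 6, 1689 (602 left).
−365 (one year) → Jul 6, 1688 (237 left).
−6 → Jun 30, 1688 (end of Jun, 30 days; 231 left).
−30 → May 31, 1688 (end of May, 31 days; 201 left).
−31 → Apr 30, 1688 (end of Apr, 30 days; 170 left).
−30 → Mar 31, 1688 (end of Mar, 31 days; 140 left).
−31 → Feb 29, 1688 (end of Feb, 29 days; 109 left).
−29 → Jan 31, 1688 (end of Jan, 31 days; 80 left).
−31 → Dec 31, 1687 (end of Dec, 31 days; 49 left).
−31 → Nov 30, 1687 (end of Nov, 30 days; 18 left).
−18 → Nov 12, 1687.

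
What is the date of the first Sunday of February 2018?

February 4, 2018

February 1, 2018 is a Thursday.
The first Sunday is therefore February 4 (3 days later).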